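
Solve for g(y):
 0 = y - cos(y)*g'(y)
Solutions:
 g(y) = C1 + Integral(y/cos(y), y)


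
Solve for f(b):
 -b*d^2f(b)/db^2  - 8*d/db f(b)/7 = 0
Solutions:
 f(b) = C1 + C2/b^(1/7)


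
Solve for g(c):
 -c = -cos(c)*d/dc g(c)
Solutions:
 g(c) = C1 + Integral(c/cos(c), c)


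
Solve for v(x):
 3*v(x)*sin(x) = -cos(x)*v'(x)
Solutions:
 v(x) = C1*cos(x)^3


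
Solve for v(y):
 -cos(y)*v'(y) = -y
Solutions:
 v(y) = C1 + Integral(y/cos(y), y)


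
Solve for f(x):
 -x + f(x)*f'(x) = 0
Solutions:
 f(x) = -sqrt(C1 + x^2)
 f(x) = sqrt(C1 + x^2)


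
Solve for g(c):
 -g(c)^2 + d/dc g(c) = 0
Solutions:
 g(c) = -1/(C1 + c)


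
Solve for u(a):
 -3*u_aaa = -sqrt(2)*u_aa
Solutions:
 u(a) = C1 + C2*a + C3*exp(sqrt(2)*a/3)


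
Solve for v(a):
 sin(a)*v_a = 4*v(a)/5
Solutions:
 v(a) = C1*(cos(a) - 1)^(2/5)/(cos(a) + 1)^(2/5)


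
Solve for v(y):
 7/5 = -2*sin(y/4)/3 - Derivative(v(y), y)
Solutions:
 v(y) = C1 - 7*y/5 + 8*cos(y/4)/3


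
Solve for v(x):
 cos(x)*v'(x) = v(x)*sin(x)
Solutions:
 v(x) = C1/cos(x)


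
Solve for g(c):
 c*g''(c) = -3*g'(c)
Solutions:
 g(c) = C1 + C2/c^2


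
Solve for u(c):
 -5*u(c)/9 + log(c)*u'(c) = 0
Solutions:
 u(c) = C1*exp(5*li(c)/9)


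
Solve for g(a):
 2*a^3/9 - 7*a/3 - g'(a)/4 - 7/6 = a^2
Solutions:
 g(a) = C1 + 2*a^4/9 - 4*a^3/3 - 14*a^2/3 - 14*a/3


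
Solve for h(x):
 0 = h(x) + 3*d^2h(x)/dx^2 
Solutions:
 h(x) = C1*sin(sqrt(3)*x/3) + C2*cos(sqrt(3)*x/3)


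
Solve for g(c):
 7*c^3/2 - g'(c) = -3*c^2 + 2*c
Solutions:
 g(c) = C1 + 7*c^4/8 + c^3 - c^2


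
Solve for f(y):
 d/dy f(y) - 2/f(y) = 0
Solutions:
 f(y) = -sqrt(C1 + 4*y)
 f(y) = sqrt(C1 + 4*y)


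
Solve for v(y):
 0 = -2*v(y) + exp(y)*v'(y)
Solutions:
 v(y) = C1*exp(-2*exp(-y))


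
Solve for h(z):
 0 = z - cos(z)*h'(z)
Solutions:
 h(z) = C1 + Integral(z/cos(z), z)


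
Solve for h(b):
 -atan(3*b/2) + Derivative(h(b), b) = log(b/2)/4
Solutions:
 h(b) = C1 + b*log(b)/4 + b*atan(3*b/2) - b/4 - b*log(2)/4 - log(9*b^2 + 4)/3


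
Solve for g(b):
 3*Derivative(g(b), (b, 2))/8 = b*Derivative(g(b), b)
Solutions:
 g(b) = C1 + C2*erfi(2*sqrt(3)*b/3)


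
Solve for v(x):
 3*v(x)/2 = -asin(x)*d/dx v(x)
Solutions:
 v(x) = C1*exp(-3*Integral(1/asin(x), x)/2)


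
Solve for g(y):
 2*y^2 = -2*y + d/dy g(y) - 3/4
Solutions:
 g(y) = C1 + 2*y^3/3 + y^2 + 3*y/4


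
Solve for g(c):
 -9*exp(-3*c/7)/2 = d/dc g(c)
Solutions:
 g(c) = C1 + 21*exp(-3*c/7)/2


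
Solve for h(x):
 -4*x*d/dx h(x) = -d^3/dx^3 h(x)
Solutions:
 h(x) = C1 + Integral(C2*airyai(2^(2/3)*x) + C3*airybi(2^(2/3)*x), x)


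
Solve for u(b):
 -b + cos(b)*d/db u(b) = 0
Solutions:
 u(b) = C1 + Integral(b/cos(b), b)


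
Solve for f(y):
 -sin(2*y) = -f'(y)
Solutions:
 f(y) = C1 - cos(2*y)/2


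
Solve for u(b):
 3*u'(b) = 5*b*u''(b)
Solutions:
 u(b) = C1 + C2*b^(8/5)


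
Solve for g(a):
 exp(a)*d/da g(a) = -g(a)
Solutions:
 g(a) = C1*exp(exp(-a))


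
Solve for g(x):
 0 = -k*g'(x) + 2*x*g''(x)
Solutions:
 g(x) = C1 + x^(re(k)/2 + 1)*(C2*sin(log(x)*Abs(im(k))/2) + C3*cos(log(x)*im(k)/2))


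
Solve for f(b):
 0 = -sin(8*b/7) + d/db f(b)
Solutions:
 f(b) = C1 - 7*cos(8*b/7)/8


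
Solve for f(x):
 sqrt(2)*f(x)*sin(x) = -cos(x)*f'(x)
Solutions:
 f(x) = C1*cos(x)^(sqrt(2))


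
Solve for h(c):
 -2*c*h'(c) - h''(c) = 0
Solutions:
 h(c) = C1 + C2*erf(c)


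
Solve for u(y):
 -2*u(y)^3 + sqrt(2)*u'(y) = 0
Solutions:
 u(y) = -sqrt(2)*sqrt(-1/(C1 + sqrt(2)*y))/2
 u(y) = sqrt(2)*sqrt(-1/(C1 + sqrt(2)*y))/2


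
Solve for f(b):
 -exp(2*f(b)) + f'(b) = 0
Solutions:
 f(b) = log(-sqrt(-1/(C1 + b))) - log(2)/2
 f(b) = log(-1/(C1 + b))/2 - log(2)/2


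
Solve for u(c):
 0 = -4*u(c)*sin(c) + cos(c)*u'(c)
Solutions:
 u(c) = C1/cos(c)^4


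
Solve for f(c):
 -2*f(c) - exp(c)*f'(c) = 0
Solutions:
 f(c) = C1*exp(2*exp(-c))


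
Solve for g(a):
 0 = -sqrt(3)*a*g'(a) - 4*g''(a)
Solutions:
 g(a) = C1 + C2*erf(sqrt(2)*3^(1/4)*a/4)


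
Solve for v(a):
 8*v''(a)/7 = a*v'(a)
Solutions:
 v(a) = C1 + C2*erfi(sqrt(7)*a/4)


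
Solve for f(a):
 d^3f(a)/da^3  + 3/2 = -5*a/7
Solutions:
 f(a) = C1 + C2*a + C3*a^2 - 5*a^4/168 - a^3/4


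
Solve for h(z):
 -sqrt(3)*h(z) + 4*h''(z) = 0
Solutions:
 h(z) = C1*exp(-3^(1/4)*z/2) + C2*exp(3^(1/4)*z/2)


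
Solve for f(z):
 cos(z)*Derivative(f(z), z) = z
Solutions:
 f(z) = C1 + Integral(z/cos(z), z)


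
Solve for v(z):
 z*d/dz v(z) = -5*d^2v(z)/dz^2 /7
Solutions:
 v(z) = C1 + C2*erf(sqrt(70)*z/10)


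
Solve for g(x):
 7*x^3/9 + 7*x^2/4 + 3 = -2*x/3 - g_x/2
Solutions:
 g(x) = C1 - 7*x^4/18 - 7*x^3/6 - 2*x^2/3 - 6*x


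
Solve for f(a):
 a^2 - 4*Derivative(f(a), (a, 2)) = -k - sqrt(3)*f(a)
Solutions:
 f(a) = C1*exp(-3^(1/4)*a/2) + C2*exp(3^(1/4)*a/2) - sqrt(3)*a^2/3 - sqrt(3)*k/3 - 8/3


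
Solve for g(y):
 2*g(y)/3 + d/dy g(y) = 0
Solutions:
 g(y) = C1*exp(-2*y/3)


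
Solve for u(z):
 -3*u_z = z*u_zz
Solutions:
 u(z) = C1 + C2/z^2


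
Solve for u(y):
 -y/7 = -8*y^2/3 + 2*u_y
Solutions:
 u(y) = C1 + 4*y^3/9 - y^2/28


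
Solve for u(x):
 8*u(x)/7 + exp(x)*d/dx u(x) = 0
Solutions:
 u(x) = C1*exp(8*exp(-x)/7)


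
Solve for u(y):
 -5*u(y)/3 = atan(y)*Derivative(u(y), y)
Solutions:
 u(y) = C1*exp(-5*Integral(1/atan(y), y)/3)


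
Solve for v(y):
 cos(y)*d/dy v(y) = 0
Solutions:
 v(y) = C1


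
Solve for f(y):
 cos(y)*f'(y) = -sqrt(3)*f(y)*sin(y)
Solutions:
 f(y) = C1*cos(y)^(sqrt(3))


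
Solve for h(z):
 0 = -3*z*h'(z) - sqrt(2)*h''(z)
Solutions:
 h(z) = C1 + C2*erf(2^(1/4)*sqrt(3)*z/2)


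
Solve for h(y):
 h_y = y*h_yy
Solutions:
 h(y) = C1 + C2*y^2


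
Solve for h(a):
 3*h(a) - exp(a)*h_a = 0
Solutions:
 h(a) = C1*exp(-3*exp(-a))


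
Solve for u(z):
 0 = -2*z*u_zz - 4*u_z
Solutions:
 u(z) = C1 + C2/z


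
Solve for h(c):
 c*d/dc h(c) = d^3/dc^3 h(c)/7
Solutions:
 h(c) = C1 + Integral(C2*airyai(7^(1/3)*c) + C3*airybi(7^(1/3)*c), c)


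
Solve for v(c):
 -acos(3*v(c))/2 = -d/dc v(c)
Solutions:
 Integral(1/acos(3*_y), (_y, v(c))) = C1 + c/2


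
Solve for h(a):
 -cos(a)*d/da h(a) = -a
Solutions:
 h(a) = C1 + Integral(a/cos(a), a)


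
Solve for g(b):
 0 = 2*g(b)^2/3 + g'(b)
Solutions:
 g(b) = 3/(C1 + 2*b)


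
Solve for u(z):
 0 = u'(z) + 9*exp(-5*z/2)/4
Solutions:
 u(z) = C1 + 9*exp(-5*z/2)/10


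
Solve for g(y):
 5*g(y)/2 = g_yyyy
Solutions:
 g(y) = C1*exp(-2^(3/4)*5^(1/4)*y/2) + C2*exp(2^(3/4)*5^(1/4)*y/2) + C3*sin(2^(3/4)*5^(1/4)*y/2) + C4*cos(2^(3/4)*5^(1/4)*y/2)


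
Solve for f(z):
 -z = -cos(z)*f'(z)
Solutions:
 f(z) = C1 + Integral(z/cos(z), z)


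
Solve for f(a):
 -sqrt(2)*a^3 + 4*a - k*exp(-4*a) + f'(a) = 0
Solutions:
 f(a) = C1 + sqrt(2)*a^4/4 - 2*a^2 - k*exp(-4*a)/4


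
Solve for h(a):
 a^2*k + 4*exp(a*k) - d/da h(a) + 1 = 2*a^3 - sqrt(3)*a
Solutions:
 h(a) = C1 - a^4/2 + a^3*k/3 + sqrt(3)*a^2/2 + a + 4*exp(a*k)/k


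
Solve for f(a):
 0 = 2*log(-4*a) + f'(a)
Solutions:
 f(a) = C1 - 2*a*log(-a) + 2*a*(1 - 2*log(2))


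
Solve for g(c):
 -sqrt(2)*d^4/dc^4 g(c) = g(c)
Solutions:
 g(c) = (C1*sin(2^(3/8)*c/2) + C2*cos(2^(3/8)*c/2))*exp(-2^(3/8)*c/2) + (C3*sin(2^(3/8)*c/2) + C4*cos(2^(3/8)*c/2))*exp(2^(3/8)*c/2)


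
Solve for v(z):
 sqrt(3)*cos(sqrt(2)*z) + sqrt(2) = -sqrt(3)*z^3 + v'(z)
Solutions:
 v(z) = C1 + sqrt(3)*z^4/4 + sqrt(2)*z + sqrt(6)*sin(sqrt(2)*z)/2


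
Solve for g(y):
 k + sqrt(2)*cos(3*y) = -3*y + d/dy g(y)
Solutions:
 g(y) = C1 + k*y + 3*y^2/2 + sqrt(2)*sin(3*y)/3


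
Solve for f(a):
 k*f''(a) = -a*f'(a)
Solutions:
 f(a) = C1 + C2*sqrt(k)*erf(sqrt(2)*a*sqrt(1/k)/2)


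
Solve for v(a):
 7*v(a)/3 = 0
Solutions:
 v(a) = 0


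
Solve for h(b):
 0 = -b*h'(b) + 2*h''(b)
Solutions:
 h(b) = C1 + C2*erfi(b/2)


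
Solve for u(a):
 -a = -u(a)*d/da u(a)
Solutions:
 u(a) = -sqrt(C1 + a^2)
 u(a) = sqrt(C1 + a^2)


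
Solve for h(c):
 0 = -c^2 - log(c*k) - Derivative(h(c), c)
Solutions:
 h(c) = C1 - c^3/3 - c*log(c*k) + c


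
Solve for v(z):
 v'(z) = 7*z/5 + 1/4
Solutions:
 v(z) = C1 + 7*z^2/10 + z/4


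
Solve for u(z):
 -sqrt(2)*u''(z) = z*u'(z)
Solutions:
 u(z) = C1 + C2*erf(2^(1/4)*z/2)


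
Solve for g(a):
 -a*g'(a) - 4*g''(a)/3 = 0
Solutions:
 g(a) = C1 + C2*erf(sqrt(6)*a/4)


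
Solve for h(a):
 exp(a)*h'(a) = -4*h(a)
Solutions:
 h(a) = C1*exp(4*exp(-a))


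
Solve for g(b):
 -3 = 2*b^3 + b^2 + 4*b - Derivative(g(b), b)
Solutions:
 g(b) = C1 + b^4/2 + b^3/3 + 2*b^2 + 3*b


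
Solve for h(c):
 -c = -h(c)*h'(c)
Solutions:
 h(c) = -sqrt(C1 + c^2)
 h(c) = sqrt(C1 + c^2)


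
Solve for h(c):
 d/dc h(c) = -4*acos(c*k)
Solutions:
 h(c) = C1 - 4*Piecewise((c*acos(c*k) - sqrt(-c^2*k^2 + 1)/k, Ne(k, 0)), (pi*c/2, True))


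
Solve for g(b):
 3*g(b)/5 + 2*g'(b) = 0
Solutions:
 g(b) = C1*exp(-3*b/10)


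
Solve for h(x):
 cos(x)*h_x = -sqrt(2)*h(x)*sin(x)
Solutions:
 h(x) = C1*cos(x)^(sqrt(2))


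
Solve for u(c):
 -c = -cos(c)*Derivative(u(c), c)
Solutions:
 u(c) = C1 + Integral(c/cos(c), c)


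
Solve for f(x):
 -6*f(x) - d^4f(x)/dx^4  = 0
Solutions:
 f(x) = (C1*sin(2^(3/4)*3^(1/4)*x/2) + C2*cos(2^(3/4)*3^(1/4)*x/2))*exp(-2^(3/4)*3^(1/4)*x/2) + (C3*sin(2^(3/4)*3^(1/4)*x/2) + C4*cos(2^(3/4)*3^(1/4)*x/2))*exp(2^(3/4)*3^(1/4)*x/2)


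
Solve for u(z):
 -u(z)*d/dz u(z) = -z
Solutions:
 u(z) = -sqrt(C1 + z^2)
 u(z) = sqrt(C1 + z^2)


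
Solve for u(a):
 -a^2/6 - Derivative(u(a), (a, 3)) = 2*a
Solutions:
 u(a) = C1 + C2*a + C3*a^2 - a^5/360 - a^4/12


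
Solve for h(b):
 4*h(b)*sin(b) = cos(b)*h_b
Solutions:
 h(b) = C1/cos(b)^4


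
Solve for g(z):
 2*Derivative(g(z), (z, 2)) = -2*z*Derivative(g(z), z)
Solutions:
 g(z) = C1 + C2*erf(sqrt(2)*z/2)


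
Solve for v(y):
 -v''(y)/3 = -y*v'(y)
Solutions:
 v(y) = C1 + C2*erfi(sqrt(6)*y/2)


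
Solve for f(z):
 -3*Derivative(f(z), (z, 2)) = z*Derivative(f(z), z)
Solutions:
 f(z) = C1 + C2*erf(sqrt(6)*z/6)


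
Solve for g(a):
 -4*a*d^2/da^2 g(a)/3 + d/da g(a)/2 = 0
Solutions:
 g(a) = C1 + C2*a^(11/8)


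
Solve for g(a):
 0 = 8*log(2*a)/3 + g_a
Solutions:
 g(a) = C1 - 8*a*log(a)/3 - 8*a*log(2)/3 + 8*a/3


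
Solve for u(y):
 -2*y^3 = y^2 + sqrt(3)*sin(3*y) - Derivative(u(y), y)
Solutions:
 u(y) = C1 + y^4/2 + y^3/3 - sqrt(3)*cos(3*y)/3


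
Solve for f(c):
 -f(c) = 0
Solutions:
 f(c) = 0


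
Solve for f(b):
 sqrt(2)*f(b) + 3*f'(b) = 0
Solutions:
 f(b) = C1*exp(-sqrt(2)*b/3)


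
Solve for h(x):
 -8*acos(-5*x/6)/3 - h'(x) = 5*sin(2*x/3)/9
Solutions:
 h(x) = C1 - 8*x*acos(-5*x/6)/3 - 8*sqrt(36 - 25*x^2)/15 + 5*cos(2*x/3)/6


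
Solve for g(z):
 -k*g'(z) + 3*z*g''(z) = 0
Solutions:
 g(z) = C1 + z^(re(k)/3 + 1)*(C2*sin(log(z)*Abs(im(k))/3) + C3*cos(log(z)*im(k)/3))


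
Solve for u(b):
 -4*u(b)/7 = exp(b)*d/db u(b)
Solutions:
 u(b) = C1*exp(4*exp(-b)/7)


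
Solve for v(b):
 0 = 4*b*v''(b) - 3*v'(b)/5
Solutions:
 v(b) = C1 + C2*b^(23/20)


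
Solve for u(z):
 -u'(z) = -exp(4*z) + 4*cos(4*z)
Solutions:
 u(z) = C1 + exp(4*z)/4 - sin(4*z)


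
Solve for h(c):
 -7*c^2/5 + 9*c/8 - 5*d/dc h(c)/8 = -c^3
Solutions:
 h(c) = C1 + 2*c^4/5 - 56*c^3/75 + 9*c^2/10


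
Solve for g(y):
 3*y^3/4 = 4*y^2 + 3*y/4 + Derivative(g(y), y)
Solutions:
 g(y) = C1 + 3*y^4/16 - 4*y^3/3 - 3*y^2/8


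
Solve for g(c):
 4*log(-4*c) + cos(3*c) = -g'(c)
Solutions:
 g(c) = C1 - 4*c*log(-c) - 8*c*log(2) + 4*c - sin(3*c)/3


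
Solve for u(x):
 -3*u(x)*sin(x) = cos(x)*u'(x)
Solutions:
 u(x) = C1*cos(x)^3


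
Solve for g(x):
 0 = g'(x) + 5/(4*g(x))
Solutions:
 g(x) = -sqrt(C1 - 10*x)/2
 g(x) = sqrt(C1 - 10*x)/2


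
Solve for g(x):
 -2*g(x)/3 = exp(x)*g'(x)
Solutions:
 g(x) = C1*exp(2*exp(-x)/3)


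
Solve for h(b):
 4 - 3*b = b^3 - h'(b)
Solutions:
 h(b) = C1 + b^4/4 + 3*b^2/2 - 4*b


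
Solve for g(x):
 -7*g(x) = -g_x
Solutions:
 g(x) = C1*exp(7*x)


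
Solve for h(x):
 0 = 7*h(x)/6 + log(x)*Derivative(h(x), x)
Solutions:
 h(x) = C1*exp(-7*li(x)/6)


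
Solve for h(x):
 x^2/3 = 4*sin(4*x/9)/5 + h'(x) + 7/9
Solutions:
 h(x) = C1 + x^3/9 - 7*x/9 + 9*cos(4*x/9)/5


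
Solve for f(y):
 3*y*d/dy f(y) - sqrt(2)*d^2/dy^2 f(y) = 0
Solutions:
 f(y) = C1 + C2*erfi(2^(1/4)*sqrt(3)*y/2)


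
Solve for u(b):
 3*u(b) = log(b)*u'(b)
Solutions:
 u(b) = C1*exp(3*li(b))


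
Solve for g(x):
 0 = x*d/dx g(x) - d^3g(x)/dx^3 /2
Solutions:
 g(x) = C1 + Integral(C2*airyai(2^(1/3)*x) + C3*airybi(2^(1/3)*x), x)


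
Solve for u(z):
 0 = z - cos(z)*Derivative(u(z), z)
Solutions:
 u(z) = C1 + Integral(z/cos(z), z)


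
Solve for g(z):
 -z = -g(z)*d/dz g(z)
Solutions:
 g(z) = -sqrt(C1 + z^2)
 g(z) = sqrt(C1 + z^2)


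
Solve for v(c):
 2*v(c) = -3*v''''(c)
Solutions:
 v(c) = (C1*sin(6^(3/4)*c/6) + C2*cos(6^(3/4)*c/6))*exp(-6^(3/4)*c/6) + (C3*sin(6^(3/4)*c/6) + C4*cos(6^(3/4)*c/6))*exp(6^(3/4)*c/6)


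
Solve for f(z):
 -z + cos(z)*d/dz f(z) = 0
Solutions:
 f(z) = C1 + Integral(z/cos(z), z)


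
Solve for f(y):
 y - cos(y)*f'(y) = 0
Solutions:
 f(y) = C1 + Integral(y/cos(y), y)


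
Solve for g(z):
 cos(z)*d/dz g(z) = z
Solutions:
 g(z) = C1 + Integral(z/cos(z), z)


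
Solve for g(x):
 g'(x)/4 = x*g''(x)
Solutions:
 g(x) = C1 + C2*x^(5/4)


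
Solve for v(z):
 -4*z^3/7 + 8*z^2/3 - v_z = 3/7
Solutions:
 v(z) = C1 - z^4/7 + 8*z^3/9 - 3*z/7


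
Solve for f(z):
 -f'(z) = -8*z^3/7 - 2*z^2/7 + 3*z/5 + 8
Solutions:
 f(z) = C1 + 2*z^4/7 + 2*z^3/21 - 3*z^2/10 - 8*z


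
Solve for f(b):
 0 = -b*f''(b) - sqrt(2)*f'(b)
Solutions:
 f(b) = C1 + C2*b^(1 - sqrt(2))


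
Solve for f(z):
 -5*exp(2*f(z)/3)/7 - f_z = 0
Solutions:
 f(z) = 3*log(-sqrt(-1/(C1 - 5*z))) - 3*log(2) + 3*log(42)/2
 f(z) = 3*log(-1/(C1 - 5*z))/2 - 3*log(2) + 3*log(42)/2


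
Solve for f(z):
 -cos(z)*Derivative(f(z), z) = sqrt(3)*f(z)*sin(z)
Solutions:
 f(z) = C1*cos(z)^(sqrt(3))


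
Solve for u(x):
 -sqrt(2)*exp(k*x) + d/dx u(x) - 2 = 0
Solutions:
 u(x) = C1 + 2*x + sqrt(2)*exp(k*x)/k


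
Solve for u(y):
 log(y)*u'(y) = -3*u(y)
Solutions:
 u(y) = C1*exp(-3*li(y))


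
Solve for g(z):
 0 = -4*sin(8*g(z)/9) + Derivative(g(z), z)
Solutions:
 -4*z + 9*log(cos(8*g(z)/9) - 1)/16 - 9*log(cos(8*g(z)/9) + 1)/16 = C1


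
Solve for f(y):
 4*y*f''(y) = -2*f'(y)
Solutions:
 f(y) = C1 + C2*sqrt(y)


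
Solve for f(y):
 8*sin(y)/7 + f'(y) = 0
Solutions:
 f(y) = C1 + 8*cos(y)/7


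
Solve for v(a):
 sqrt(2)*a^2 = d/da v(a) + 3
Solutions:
 v(a) = C1 + sqrt(2)*a^3/3 - 3*a


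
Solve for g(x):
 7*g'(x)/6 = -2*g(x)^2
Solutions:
 g(x) = 7/(C1 + 12*x)


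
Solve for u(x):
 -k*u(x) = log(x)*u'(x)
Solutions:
 u(x) = C1*exp(-k*li(x))


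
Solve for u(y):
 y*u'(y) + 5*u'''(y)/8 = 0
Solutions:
 u(y) = C1 + Integral(C2*airyai(-2*5^(2/3)*y/5) + C3*airybi(-2*5^(2/3)*y/5), y)


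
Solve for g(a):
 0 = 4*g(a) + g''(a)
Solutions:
 g(a) = C1*sin(2*a) + C2*cos(2*a)


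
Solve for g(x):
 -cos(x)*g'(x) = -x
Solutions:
 g(x) = C1 + Integral(x/cos(x), x)


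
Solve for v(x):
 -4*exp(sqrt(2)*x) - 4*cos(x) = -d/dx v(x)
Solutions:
 v(x) = C1 + 2*sqrt(2)*exp(sqrt(2)*x) + 4*sin(x)


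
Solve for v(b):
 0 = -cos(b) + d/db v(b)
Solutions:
 v(b) = C1 + sin(b)


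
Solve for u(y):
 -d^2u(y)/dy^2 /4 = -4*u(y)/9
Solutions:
 u(y) = C1*exp(-4*y/3) + C2*exp(4*y/3)


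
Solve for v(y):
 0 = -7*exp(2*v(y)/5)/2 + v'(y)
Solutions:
 v(y) = 5*log(-sqrt(-1/(C1 + 7*y))) + 5*log(5)/2
 v(y) = 5*log(-1/(C1 + 7*y))/2 + 5*log(5)/2


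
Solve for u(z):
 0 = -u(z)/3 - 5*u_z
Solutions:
 u(z) = C1*exp(-z/15)


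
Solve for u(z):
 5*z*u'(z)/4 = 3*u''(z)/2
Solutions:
 u(z) = C1 + C2*erfi(sqrt(15)*z/6)


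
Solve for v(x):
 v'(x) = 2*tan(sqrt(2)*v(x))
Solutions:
 v(x) = sqrt(2)*(pi - asin(C1*exp(2*sqrt(2)*x)))/2
 v(x) = sqrt(2)*asin(C1*exp(2*sqrt(2)*x))/2


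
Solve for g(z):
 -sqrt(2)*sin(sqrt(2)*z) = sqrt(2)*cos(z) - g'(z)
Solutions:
 g(z) = C1 + sqrt(2)*sin(z) - cos(sqrt(2)*z)


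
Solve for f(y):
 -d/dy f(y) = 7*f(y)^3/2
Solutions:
 f(y) = -sqrt(-1/(C1 - 7*y))
 f(y) = sqrt(-1/(C1 - 7*y))


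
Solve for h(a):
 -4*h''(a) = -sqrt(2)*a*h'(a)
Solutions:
 h(a) = C1 + C2*erfi(2^(3/4)*a/4)


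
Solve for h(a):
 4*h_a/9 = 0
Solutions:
 h(a) = C1


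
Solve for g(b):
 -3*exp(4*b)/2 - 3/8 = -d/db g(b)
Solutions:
 g(b) = C1 + 3*b/8 + 3*exp(4*b)/8


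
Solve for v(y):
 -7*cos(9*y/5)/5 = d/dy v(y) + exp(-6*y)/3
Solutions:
 v(y) = C1 - 7*sin(9*y/5)/9 + exp(-6*y)/18


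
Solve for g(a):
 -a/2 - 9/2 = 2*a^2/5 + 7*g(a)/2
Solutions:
 g(a) = -4*a^2/35 - a/7 - 9/7


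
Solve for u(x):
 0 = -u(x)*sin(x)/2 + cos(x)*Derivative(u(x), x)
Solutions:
 u(x) = C1/sqrt(cos(x))


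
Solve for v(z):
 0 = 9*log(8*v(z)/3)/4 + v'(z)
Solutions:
 4*Integral(1/(log(_y) - log(3) + 3*log(2)), (_y, v(z)))/9 = C1 - z


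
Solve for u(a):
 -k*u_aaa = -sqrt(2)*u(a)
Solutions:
 u(a) = C1*exp(2^(1/6)*a*(1/k)^(1/3)) + C2*exp(2^(1/6)*a*(-1 + sqrt(3)*I)*(1/k)^(1/3)/2) + C3*exp(-2^(1/6)*a*(1 + sqrt(3)*I)*(1/k)^(1/3)/2)


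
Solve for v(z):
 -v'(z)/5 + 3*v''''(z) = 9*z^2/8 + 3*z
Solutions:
 v(z) = C1 + C4*exp(15^(2/3)*z/15) - 15*z^3/8 - 15*z^2/2 + (C2*sin(3^(1/6)*5^(2/3)*z/10) + C3*cos(3^(1/6)*5^(2/3)*z/10))*exp(-15^(2/3)*z/30)


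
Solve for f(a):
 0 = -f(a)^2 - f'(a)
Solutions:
 f(a) = 1/(C1 + a)


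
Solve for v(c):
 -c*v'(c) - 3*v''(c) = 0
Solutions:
 v(c) = C1 + C2*erf(sqrt(6)*c/6)


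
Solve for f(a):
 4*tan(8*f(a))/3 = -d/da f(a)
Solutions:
 f(a) = -asin(C1*exp(-32*a/3))/8 + pi/8
 f(a) = asin(C1*exp(-32*a/3))/8


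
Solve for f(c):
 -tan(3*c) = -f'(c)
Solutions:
 f(c) = C1 - log(cos(3*c))/3


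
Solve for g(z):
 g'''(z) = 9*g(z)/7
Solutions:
 g(z) = C3*exp(21^(2/3)*z/7) + (C1*sin(3*3^(1/6)*7^(2/3)*z/14) + C2*cos(3*3^(1/6)*7^(2/3)*z/14))*exp(-21^(2/3)*z/14)


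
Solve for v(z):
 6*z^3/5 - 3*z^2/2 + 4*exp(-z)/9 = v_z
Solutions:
 v(z) = C1 + 3*z^4/10 - z^3/2 - 4*exp(-z)/9


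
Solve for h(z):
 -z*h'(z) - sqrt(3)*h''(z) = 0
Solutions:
 h(z) = C1 + C2*erf(sqrt(2)*3^(3/4)*z/6)


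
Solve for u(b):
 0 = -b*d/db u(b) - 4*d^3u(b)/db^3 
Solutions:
 u(b) = C1 + Integral(C2*airyai(-2^(1/3)*b/2) + C3*airybi(-2^(1/3)*b/2), b)


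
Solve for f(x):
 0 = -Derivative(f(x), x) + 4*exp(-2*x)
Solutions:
 f(x) = C1 - 2*exp(-2*x)


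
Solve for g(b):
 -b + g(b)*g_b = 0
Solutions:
 g(b) = -sqrt(C1 + b^2)
 g(b) = sqrt(C1 + b^2)


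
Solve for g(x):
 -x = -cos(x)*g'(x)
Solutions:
 g(x) = C1 + Integral(x/cos(x), x)


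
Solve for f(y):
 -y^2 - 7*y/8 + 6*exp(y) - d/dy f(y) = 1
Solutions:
 f(y) = C1 - y^3/3 - 7*y^2/16 - y + 6*exp(y)


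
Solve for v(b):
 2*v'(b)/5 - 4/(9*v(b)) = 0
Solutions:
 v(b) = -sqrt(C1 + 20*b)/3
 v(b) = sqrt(C1 + 20*b)/3


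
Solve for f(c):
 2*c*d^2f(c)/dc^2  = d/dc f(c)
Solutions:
 f(c) = C1 + C2*c^(3/2)


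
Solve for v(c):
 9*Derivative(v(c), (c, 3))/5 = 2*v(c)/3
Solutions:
 v(c) = C3*exp(10^(1/3)*c/3) + (C1*sin(10^(1/3)*sqrt(3)*c/6) + C2*cos(10^(1/3)*sqrt(3)*c/6))*exp(-10^(1/3)*c/6)


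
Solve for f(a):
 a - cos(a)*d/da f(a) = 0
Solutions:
 f(a) = C1 + Integral(a/cos(a), a)


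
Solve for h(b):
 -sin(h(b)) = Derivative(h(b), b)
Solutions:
 h(b) = -acos((-C1 - exp(2*b))/(C1 - exp(2*b))) + 2*pi
 h(b) = acos((-C1 - exp(2*b))/(C1 - exp(2*b)))


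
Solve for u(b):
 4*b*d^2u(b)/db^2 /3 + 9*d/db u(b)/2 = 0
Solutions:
 u(b) = C1 + C2/b^(19/8)


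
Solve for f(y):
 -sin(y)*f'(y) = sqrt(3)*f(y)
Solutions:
 f(y) = C1*(cos(y) + 1)^(sqrt(3)/2)/(cos(y) - 1)^(sqrt(3)/2)


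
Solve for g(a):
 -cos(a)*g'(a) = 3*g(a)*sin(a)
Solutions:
 g(a) = C1*cos(a)^3


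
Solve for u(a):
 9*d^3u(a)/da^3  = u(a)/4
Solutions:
 u(a) = C3*exp(6^(1/3)*a/6) + (C1*sin(2^(1/3)*3^(5/6)*a/12) + C2*cos(2^(1/3)*3^(5/6)*a/12))*exp(-6^(1/3)*a/12)


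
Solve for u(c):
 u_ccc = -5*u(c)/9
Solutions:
 u(c) = C3*exp(-15^(1/3)*c/3) + (C1*sin(3^(5/6)*5^(1/3)*c/6) + C2*cos(3^(5/6)*5^(1/3)*c/6))*exp(15^(1/3)*c/6)


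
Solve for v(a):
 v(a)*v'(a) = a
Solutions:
 v(a) = -sqrt(C1 + a^2)
 v(a) = sqrt(C1 + a^2)


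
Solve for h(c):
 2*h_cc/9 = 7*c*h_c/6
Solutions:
 h(c) = C1 + C2*erfi(sqrt(42)*c/4)


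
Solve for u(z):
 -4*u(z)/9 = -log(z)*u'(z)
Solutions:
 u(z) = C1*exp(4*li(z)/9)


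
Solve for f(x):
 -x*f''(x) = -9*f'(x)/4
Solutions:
 f(x) = C1 + C2*x^(13/4)


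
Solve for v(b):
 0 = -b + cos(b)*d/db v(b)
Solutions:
 v(b) = C1 + Integral(b/cos(b), b)


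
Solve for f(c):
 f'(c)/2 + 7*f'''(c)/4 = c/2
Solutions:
 f(c) = C1 + C2*sin(sqrt(14)*c/7) + C3*cos(sqrt(14)*c/7) + c^2/2


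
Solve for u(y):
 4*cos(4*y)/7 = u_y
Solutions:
 u(y) = C1 + sin(4*y)/7


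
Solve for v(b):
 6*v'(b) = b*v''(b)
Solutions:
 v(b) = C1 + C2*b^7


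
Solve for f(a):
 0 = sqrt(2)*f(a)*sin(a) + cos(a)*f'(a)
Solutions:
 f(a) = C1*cos(a)^(sqrt(2))


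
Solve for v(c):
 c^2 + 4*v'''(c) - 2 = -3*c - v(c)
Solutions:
 v(c) = C3*exp(-2^(1/3)*c/2) - c^2 - 3*c + (C1*sin(2^(1/3)*sqrt(3)*c/4) + C2*cos(2^(1/3)*sqrt(3)*c/4))*exp(2^(1/3)*c/4) + 2


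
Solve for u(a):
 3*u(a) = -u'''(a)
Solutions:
 u(a) = C3*exp(-3^(1/3)*a) + (C1*sin(3^(5/6)*a/2) + C2*cos(3^(5/6)*a/2))*exp(3^(1/3)*a/2)


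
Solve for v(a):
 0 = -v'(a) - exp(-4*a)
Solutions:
 v(a) = C1 + exp(-4*a)/4


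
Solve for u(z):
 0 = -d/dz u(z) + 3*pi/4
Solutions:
 u(z) = C1 + 3*pi*z/4


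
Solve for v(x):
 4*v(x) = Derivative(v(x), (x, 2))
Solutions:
 v(x) = C1*exp(-2*x) + C2*exp(2*x)


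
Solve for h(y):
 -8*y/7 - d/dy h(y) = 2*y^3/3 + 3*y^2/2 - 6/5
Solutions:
 h(y) = C1 - y^4/6 - y^3/2 - 4*y^2/7 + 6*y/5


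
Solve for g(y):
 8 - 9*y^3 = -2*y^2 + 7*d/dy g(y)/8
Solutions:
 g(y) = C1 - 18*y^4/7 + 16*y^3/21 + 64*y/7


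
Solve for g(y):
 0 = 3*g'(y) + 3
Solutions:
 g(y) = C1 - y


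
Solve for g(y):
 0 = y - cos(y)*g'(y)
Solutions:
 g(y) = C1 + Integral(y/cos(y), y)


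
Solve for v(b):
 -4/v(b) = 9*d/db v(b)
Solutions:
 v(b) = -sqrt(C1 - 8*b)/3
 v(b) = sqrt(C1 - 8*b)/3


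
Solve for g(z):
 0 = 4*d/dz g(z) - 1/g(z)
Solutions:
 g(z) = -sqrt(C1 + 2*z)/2
 g(z) = sqrt(C1 + 2*z)/2


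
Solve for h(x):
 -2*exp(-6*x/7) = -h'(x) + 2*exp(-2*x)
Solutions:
 h(x) = C1 - exp(-2*x) - 7*exp(-6*x/7)/3


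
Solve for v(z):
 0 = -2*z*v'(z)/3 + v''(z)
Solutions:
 v(z) = C1 + C2*erfi(sqrt(3)*z/3)


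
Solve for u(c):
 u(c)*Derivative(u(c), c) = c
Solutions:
 u(c) = -sqrt(C1 + c^2)
 u(c) = sqrt(C1 + c^2)


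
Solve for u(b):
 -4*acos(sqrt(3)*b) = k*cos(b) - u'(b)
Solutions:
 u(b) = C1 + 4*b*acos(sqrt(3)*b) + k*sin(b) - 4*sqrt(3)*sqrt(1 - 3*b^2)/3


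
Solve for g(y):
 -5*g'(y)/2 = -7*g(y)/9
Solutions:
 g(y) = C1*exp(14*y/45)


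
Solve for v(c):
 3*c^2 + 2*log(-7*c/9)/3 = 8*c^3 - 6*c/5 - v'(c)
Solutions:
 v(c) = C1 + 2*c^4 - c^3 - 3*c^2/5 - 2*c*log(-c)/3 + c*(-log(7) + 2/3 + log(21)/3 + log(3))


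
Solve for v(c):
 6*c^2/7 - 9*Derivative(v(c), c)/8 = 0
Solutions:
 v(c) = C1 + 16*c^3/63


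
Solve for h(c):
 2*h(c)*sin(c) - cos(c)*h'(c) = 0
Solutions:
 h(c) = C1/cos(c)^2


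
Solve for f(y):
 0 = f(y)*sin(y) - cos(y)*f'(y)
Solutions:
 f(y) = C1/cos(y)


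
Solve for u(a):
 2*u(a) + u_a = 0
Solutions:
 u(a) = C1*exp(-2*a)


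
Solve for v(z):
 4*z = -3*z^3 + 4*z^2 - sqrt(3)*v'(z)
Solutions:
 v(z) = C1 - sqrt(3)*z^4/4 + 4*sqrt(3)*z^3/9 - 2*sqrt(3)*z^2/3


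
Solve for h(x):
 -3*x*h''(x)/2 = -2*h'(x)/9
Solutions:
 h(x) = C1 + C2*x^(31/27)


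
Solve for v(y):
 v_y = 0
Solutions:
 v(y) = C1


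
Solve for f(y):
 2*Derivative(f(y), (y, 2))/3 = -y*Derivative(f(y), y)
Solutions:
 f(y) = C1 + C2*erf(sqrt(3)*y/2)


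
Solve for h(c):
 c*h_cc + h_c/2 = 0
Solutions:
 h(c) = C1 + C2*sqrt(c)


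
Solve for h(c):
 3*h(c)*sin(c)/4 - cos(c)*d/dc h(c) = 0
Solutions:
 h(c) = C1/cos(c)^(3/4)


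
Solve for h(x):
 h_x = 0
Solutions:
 h(x) = C1


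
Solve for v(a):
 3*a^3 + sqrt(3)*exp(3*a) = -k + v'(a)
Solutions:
 v(a) = C1 + 3*a^4/4 + a*k + sqrt(3)*exp(3*a)/3


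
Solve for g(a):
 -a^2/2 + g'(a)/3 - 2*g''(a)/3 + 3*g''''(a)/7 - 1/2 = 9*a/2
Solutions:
 g(a) = C1 + C2*exp(a*(4*18^(1/3)*7^(2/3)/(sqrt(57) + 27)^(1/3) + 84^(1/3)*(sqrt(57) + 27)^(1/3))/36)*sin(3^(1/6)*a*(-28^(1/3)*3^(2/3)*(sqrt(57) + 27)^(1/3) + 12*2^(1/3)*7^(2/3)/(sqrt(57) + 27)^(1/3))/36) + C3*exp(a*(4*18^(1/3)*7^(2/3)/(sqrt(57) + 27)^(1/3) + 84^(1/3)*(sqrt(57) + 27)^(1/3))/36)*cos(3^(1/6)*a*(-28^(1/3)*3^(2/3)*(sqrt(57) + 27)^(1/3) + 12*2^(1/3)*7^(2/3)/(sqrt(57) + 27)^(1/3))/36) + C4*exp(-a*(4*18^(1/3)*7^(2/3)/(sqrt(57) + 27)^(1/3) + 84^(1/3)*(sqrt(57) + 27)^(1/3))/18) + a^3/2 + 39*a^2/4 + 81*a/2


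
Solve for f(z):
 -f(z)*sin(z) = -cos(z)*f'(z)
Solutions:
 f(z) = C1/cos(z)


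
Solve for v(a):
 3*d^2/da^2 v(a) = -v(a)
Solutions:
 v(a) = C1*sin(sqrt(3)*a/3) + C2*cos(sqrt(3)*a/3)


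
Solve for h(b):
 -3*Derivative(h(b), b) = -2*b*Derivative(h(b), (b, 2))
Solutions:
 h(b) = C1 + C2*b^(5/2)


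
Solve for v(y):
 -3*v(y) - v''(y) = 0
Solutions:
 v(y) = C1*sin(sqrt(3)*y) + C2*cos(sqrt(3)*y)


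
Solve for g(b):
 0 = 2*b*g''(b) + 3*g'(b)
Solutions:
 g(b) = C1 + C2/sqrt(b)


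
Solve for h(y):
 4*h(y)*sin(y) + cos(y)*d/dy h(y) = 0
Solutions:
 h(y) = C1*cos(y)^4


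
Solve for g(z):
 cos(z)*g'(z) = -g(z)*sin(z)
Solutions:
 g(z) = C1*cos(z)


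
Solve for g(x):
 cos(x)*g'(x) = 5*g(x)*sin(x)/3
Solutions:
 g(x) = C1/cos(x)^(5/3)


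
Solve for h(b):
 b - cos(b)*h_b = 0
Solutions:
 h(b) = C1 + Integral(b/cos(b), b)


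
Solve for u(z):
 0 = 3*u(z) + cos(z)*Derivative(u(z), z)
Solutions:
 u(z) = C1*(sin(z) - 1)^(3/2)/(sin(z) + 1)^(3/2)


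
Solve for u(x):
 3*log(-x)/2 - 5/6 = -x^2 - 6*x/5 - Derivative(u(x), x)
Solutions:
 u(x) = C1 - x^3/3 - 3*x^2/5 - 3*x*log(-x)/2 + 7*x/3


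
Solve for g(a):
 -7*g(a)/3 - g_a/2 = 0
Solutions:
 g(a) = C1*exp(-14*a/3)


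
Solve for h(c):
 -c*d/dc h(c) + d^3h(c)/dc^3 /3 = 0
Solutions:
 h(c) = C1 + Integral(C2*airyai(3^(1/3)*c) + C3*airybi(3^(1/3)*c), c)


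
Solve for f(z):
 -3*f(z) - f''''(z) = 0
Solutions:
 f(z) = (C1*sin(sqrt(2)*3^(1/4)*z/2) + C2*cos(sqrt(2)*3^(1/4)*z/2))*exp(-sqrt(2)*3^(1/4)*z/2) + (C3*sin(sqrt(2)*3^(1/4)*z/2) + C4*cos(sqrt(2)*3^(1/4)*z/2))*exp(sqrt(2)*3^(1/4)*z/2)


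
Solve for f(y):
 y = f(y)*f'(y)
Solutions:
 f(y) = -sqrt(C1 + y^2)
 f(y) = sqrt(C1 + y^2)


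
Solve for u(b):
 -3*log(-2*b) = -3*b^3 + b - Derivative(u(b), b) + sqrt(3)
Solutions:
 u(b) = C1 - 3*b^4/4 + b^2/2 + 3*b*log(-b) + b*(-3 + sqrt(3) + 3*log(2))


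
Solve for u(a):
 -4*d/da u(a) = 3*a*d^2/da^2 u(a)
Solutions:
 u(a) = C1 + C2/a^(1/3)


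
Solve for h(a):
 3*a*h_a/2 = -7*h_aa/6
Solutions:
 h(a) = C1 + C2*erf(3*sqrt(14)*a/14)


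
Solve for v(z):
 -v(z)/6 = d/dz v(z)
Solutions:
 v(z) = C1*exp(-z/6)


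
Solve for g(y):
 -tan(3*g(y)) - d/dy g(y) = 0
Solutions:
 g(y) = -asin(C1*exp(-3*y))/3 + pi/3
 g(y) = asin(C1*exp(-3*y))/3


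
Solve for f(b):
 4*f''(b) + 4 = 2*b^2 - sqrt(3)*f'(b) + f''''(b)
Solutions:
 f(b) = C1 + C2*exp(-sqrt(3)*b) + C3*exp(b*(sqrt(3) + sqrt(7))/2) + C4*exp(b*(-sqrt(7) + sqrt(3))/2) + 2*sqrt(3)*b^3/9 - 8*b^2/3 + 52*sqrt(3)*b/9


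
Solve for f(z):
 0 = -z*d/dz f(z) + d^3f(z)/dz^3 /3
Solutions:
 f(z) = C1 + Integral(C2*airyai(3^(1/3)*z) + C3*airybi(3^(1/3)*z), z)


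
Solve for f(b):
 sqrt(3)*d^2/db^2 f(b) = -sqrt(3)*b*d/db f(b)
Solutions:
 f(b) = C1 + C2*erf(sqrt(2)*b/2)


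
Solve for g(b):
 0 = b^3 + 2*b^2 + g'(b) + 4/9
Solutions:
 g(b) = C1 - b^4/4 - 2*b^3/3 - 4*b/9


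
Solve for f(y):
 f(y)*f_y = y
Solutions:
 f(y) = -sqrt(C1 + y^2)
 f(y) = sqrt(C1 + y^2)


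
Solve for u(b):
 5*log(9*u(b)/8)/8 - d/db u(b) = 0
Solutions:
 8*Integral(1/(-log(_y) - 2*log(3) + 3*log(2)), (_y, u(b)))/5 = C1 - b


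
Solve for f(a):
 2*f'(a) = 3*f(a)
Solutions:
 f(a) = C1*exp(3*a/2)


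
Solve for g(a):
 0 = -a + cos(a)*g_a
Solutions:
 g(a) = C1 + Integral(a/cos(a), a)


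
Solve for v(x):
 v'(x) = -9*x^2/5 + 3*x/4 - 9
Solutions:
 v(x) = C1 - 3*x^3/5 + 3*x^2/8 - 9*x


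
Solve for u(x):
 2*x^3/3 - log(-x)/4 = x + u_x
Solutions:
 u(x) = C1 + x^4/6 - x^2/2 - x*log(-x)/4 + x/4


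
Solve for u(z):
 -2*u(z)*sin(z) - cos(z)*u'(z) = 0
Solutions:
 u(z) = C1*cos(z)^2


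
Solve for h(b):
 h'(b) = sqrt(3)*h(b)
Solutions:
 h(b) = C1*exp(sqrt(3)*b)


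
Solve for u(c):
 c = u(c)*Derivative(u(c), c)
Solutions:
 u(c) = -sqrt(C1 + c^2)
 u(c) = sqrt(C1 + c^2)


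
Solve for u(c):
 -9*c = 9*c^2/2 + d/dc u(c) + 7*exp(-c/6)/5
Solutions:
 u(c) = C1 - 3*c^3/2 - 9*c^2/2 + 42*exp(-c/6)/5


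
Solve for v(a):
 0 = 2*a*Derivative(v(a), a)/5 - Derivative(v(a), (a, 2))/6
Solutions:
 v(a) = C1 + C2*erfi(sqrt(30)*a/5)


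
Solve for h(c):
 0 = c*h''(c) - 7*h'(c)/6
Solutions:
 h(c) = C1 + C2*c^(13/6)


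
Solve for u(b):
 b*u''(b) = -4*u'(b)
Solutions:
 u(b) = C1 + C2/b^3


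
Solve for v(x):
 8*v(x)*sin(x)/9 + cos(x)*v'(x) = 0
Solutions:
 v(x) = C1*cos(x)^(8/9)


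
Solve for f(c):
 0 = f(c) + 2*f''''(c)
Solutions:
 f(c) = (C1*sin(2^(1/4)*c/2) + C2*cos(2^(1/4)*c/2))*exp(-2^(1/4)*c/2) + (C3*sin(2^(1/4)*c/2) + C4*cos(2^(1/4)*c/2))*exp(2^(1/4)*c/2)


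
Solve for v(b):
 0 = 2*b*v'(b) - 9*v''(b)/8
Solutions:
 v(b) = C1 + C2*erfi(2*sqrt(2)*b/3)


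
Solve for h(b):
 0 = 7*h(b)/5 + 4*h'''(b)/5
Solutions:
 h(b) = C3*exp(-14^(1/3)*b/2) + (C1*sin(14^(1/3)*sqrt(3)*b/4) + C2*cos(14^(1/3)*sqrt(3)*b/4))*exp(14^(1/3)*b/4)


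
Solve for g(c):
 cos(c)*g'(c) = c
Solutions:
 g(c) = C1 + Integral(c/cos(c), c)


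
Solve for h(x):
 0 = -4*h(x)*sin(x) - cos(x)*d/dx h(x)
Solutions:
 h(x) = C1*cos(x)^4


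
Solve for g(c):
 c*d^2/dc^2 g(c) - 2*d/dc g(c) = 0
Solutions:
 g(c) = C1 + C2*c^3


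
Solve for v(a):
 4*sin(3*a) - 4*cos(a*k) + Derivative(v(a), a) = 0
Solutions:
 v(a) = C1 + 4*cos(3*a)/3 + 4*sin(a*k)/k


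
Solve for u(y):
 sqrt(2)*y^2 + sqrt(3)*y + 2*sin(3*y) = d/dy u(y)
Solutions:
 u(y) = C1 + sqrt(2)*y^3/3 + sqrt(3)*y^2/2 - 2*cos(3*y)/3


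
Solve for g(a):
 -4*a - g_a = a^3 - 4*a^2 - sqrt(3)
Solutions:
 g(a) = C1 - a^4/4 + 4*a^3/3 - 2*a^2 + sqrt(3)*a


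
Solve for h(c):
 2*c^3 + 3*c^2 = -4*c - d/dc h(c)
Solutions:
 h(c) = C1 - c^4/2 - c^3 - 2*c^2


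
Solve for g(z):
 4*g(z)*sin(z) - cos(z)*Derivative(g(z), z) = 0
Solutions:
 g(z) = C1/cos(z)^4


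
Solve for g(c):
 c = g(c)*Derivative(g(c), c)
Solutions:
 g(c) = -sqrt(C1 + c^2)
 g(c) = sqrt(C1 + c^2)


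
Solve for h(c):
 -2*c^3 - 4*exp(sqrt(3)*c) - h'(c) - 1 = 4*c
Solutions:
 h(c) = C1 - c^4/2 - 2*c^2 - c - 4*sqrt(3)*exp(sqrt(3)*c)/3


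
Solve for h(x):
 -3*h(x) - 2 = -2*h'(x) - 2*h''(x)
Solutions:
 h(x) = C1*exp(x*(-1 + sqrt(7))/2) + C2*exp(-x*(1 + sqrt(7))/2) - 2/3


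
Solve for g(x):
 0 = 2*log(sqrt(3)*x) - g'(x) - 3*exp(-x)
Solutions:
 g(x) = C1 + 2*x*log(x) + x*(-2 + log(3)) + 3*exp(-x)


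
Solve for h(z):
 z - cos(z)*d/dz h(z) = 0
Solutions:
 h(z) = C1 + Integral(z/cos(z), z)


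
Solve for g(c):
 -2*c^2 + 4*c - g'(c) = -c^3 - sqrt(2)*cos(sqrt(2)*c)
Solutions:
 g(c) = C1 + c^4/4 - 2*c^3/3 + 2*c^2 + sin(sqrt(2)*c)


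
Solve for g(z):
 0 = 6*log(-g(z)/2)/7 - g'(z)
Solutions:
 -7*Integral(1/(log(-_y) - log(2)), (_y, g(z)))/6 = C1 - z


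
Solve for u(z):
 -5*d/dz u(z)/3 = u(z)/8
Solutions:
 u(z) = C1*exp(-3*z/40)


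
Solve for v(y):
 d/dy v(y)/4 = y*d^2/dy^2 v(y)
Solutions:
 v(y) = C1 + C2*y^(5/4)


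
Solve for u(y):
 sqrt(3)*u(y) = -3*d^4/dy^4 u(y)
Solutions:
 u(y) = (C1*sin(sqrt(2)*3^(7/8)*y/6) + C2*cos(sqrt(2)*3^(7/8)*y/6))*exp(-sqrt(2)*3^(7/8)*y/6) + (C3*sin(sqrt(2)*3^(7/8)*y/6) + C4*cos(sqrt(2)*3^(7/8)*y/6))*exp(sqrt(2)*3^(7/8)*y/6)


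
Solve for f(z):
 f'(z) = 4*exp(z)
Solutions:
 f(z) = C1 + 4*exp(z)


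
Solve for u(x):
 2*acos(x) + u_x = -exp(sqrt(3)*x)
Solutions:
 u(x) = C1 - 2*x*acos(x) + 2*sqrt(1 - x^2) - sqrt(3)*exp(sqrt(3)*x)/3


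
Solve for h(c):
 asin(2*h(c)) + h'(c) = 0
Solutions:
 Integral(1/asin(2*_y), (_y, h(c))) = C1 - c


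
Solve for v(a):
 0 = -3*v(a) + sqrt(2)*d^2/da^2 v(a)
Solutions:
 v(a) = C1*exp(-2^(3/4)*sqrt(3)*a/2) + C2*exp(2^(3/4)*sqrt(3)*a/2)


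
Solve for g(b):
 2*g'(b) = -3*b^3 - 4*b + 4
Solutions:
 g(b) = C1 - 3*b^4/8 - b^2 + 2*b


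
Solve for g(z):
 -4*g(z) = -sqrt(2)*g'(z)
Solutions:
 g(z) = C1*exp(2*sqrt(2)*z)


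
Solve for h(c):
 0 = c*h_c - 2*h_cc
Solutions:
 h(c) = C1 + C2*erfi(c/2)


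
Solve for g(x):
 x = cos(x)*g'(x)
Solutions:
 g(x) = C1 + Integral(x/cos(x), x)


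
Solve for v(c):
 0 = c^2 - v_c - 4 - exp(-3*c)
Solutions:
 v(c) = C1 + c^3/3 - 4*c + exp(-3*c)/3


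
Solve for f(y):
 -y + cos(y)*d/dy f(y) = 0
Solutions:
 f(y) = C1 + Integral(y/cos(y), y)


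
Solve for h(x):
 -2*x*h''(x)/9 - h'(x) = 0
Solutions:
 h(x) = C1 + C2/x^(7/2)


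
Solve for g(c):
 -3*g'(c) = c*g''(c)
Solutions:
 g(c) = C1 + C2/c^2


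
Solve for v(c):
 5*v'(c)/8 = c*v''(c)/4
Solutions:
 v(c) = C1 + C2*c^(7/2)


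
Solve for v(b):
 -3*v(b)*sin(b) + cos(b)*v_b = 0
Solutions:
 v(b) = C1/cos(b)^3


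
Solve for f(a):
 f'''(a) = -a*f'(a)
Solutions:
 f(a) = C1 + Integral(C2*airyai(-a) + C3*airybi(-a), a)


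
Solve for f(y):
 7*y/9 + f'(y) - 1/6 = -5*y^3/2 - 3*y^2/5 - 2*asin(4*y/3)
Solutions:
 f(y) = C1 - 5*y^4/8 - y^3/5 - 7*y^2/18 - 2*y*asin(4*y/3) + y/6 - sqrt(9 - 16*y^2)/2


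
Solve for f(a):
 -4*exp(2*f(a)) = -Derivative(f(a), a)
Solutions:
 f(a) = log(-sqrt(-1/(C1 + 4*a))) - log(2)/2
 f(a) = log(-1/(C1 + 4*a))/2 - log(2)/2


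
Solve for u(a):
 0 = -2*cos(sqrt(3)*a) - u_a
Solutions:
 u(a) = C1 - 2*sqrt(3)*sin(sqrt(3)*a)/3


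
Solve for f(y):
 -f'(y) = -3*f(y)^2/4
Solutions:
 f(y) = -4/(C1 + 3*y)


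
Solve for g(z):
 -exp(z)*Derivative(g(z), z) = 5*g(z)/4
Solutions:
 g(z) = C1*exp(5*exp(-z)/4)


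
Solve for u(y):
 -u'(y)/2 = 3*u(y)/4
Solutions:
 u(y) = C1*exp(-3*y/2)


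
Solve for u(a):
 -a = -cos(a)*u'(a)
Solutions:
 u(a) = C1 + Integral(a/cos(a), a)


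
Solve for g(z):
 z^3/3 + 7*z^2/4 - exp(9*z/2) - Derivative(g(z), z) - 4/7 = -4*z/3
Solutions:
 g(z) = C1 + z^4/12 + 7*z^3/12 + 2*z^2/3 - 4*z/7 - 2*exp(9*z/2)/9


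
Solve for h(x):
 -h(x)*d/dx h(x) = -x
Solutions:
 h(x) = -sqrt(C1 + x^2)
 h(x) = sqrt(C1 + x^2)


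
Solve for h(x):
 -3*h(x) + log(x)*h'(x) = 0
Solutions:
 h(x) = C1*exp(3*li(x))


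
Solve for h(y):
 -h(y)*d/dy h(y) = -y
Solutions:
 h(y) = -sqrt(C1 + y^2)
 h(y) = sqrt(C1 + y^2)


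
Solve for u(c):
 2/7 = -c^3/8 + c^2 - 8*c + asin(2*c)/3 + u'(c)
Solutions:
 u(c) = C1 + c^4/32 - c^3/3 + 4*c^2 - c*asin(2*c)/3 + 2*c/7 - sqrt(1 - 4*c^2)/6


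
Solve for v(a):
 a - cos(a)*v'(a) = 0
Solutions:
 v(a) = C1 + Integral(a/cos(a), a)


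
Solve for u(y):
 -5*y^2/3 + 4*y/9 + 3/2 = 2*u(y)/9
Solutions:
 u(y) = -15*y^2/2 + 2*y + 27/4


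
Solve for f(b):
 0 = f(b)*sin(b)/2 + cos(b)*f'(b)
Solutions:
 f(b) = C1*sqrt(cos(b))


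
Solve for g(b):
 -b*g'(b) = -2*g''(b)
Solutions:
 g(b) = C1 + C2*erfi(b/2)


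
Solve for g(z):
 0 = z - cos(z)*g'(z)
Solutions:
 g(z) = C1 + Integral(z/cos(z), z)


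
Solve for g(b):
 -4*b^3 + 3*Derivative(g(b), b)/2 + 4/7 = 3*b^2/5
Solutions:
 g(b) = C1 + 2*b^4/3 + 2*b^3/15 - 8*b/21


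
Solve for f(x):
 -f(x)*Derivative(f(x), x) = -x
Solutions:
 f(x) = -sqrt(C1 + x^2)
 f(x) = sqrt(C1 + x^2)


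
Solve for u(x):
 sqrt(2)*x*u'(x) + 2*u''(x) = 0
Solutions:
 u(x) = C1 + C2*erf(2^(1/4)*x/2)


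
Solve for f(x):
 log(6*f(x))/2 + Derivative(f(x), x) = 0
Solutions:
 2*Integral(1/(log(_y) + log(6)), (_y, f(x))) = C1 - x


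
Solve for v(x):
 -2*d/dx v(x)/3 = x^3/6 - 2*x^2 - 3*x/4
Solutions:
 v(x) = C1 - x^4/16 + x^3 + 9*x^2/16


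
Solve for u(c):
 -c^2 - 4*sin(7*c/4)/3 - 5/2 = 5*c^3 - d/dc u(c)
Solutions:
 u(c) = C1 + 5*c^4/4 + c^3/3 + 5*c/2 - 16*cos(7*c/4)/21


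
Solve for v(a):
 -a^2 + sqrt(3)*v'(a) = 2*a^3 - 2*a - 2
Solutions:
 v(a) = C1 + sqrt(3)*a^4/6 + sqrt(3)*a^3/9 - sqrt(3)*a^2/3 - 2*sqrt(3)*a/3


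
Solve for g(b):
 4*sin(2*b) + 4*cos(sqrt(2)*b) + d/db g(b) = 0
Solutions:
 g(b) = C1 - 2*sqrt(2)*sin(sqrt(2)*b) + 2*cos(2*b)


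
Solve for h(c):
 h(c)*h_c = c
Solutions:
 h(c) = -sqrt(C1 + c^2)
 h(c) = sqrt(C1 + c^2)


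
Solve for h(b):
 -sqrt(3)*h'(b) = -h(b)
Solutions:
 h(b) = C1*exp(sqrt(3)*b/3)


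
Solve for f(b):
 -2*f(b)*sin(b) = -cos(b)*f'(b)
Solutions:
 f(b) = C1/cos(b)^2


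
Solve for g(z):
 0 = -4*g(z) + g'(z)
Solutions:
 g(z) = C1*exp(4*z)


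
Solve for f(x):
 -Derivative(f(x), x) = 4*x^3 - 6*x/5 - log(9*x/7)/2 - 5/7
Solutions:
 f(x) = C1 - x^4 + 3*x^2/5 + x*log(x)/2 - x*log(7)/2 + 3*x/14 + x*log(3)


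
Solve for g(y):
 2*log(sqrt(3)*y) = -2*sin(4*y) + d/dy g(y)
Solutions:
 g(y) = C1 + 2*y*log(y) - 2*y + y*log(3) - cos(4*y)/2


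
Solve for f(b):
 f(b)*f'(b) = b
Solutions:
 f(b) = -sqrt(C1 + b^2)
 f(b) = sqrt(C1 + b^2)


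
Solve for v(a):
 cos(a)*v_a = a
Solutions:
 v(a) = C1 + Integral(a/cos(a), a)


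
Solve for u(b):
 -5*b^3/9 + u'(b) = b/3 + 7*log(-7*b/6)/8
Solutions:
 u(b) = C1 + 5*b^4/36 + b^2/6 + 7*b*log(-b)/8 + 7*b*(-log(6) - 1 + log(7))/8


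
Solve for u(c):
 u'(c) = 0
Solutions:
 u(c) = C1


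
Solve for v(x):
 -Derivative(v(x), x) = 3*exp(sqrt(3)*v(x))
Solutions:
 v(x) = sqrt(3)*(2*log(1/(C1 + 3*x)) - log(3))/6


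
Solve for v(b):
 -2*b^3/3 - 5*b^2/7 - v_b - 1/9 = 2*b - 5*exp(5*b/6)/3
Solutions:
 v(b) = C1 - b^4/6 - 5*b^3/21 - b^2 - b/9 + 2*exp(5*b/6)


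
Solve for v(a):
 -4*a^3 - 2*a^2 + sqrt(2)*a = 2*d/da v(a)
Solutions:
 v(a) = C1 - a^4/2 - a^3/3 + sqrt(2)*a^2/4


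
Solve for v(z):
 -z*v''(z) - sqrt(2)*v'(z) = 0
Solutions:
 v(z) = C1 + C2*z^(1 - sqrt(2))


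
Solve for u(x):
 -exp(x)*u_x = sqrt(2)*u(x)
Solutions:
 u(x) = C1*exp(sqrt(2)*exp(-x))


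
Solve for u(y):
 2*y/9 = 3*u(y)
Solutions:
 u(y) = 2*y/27


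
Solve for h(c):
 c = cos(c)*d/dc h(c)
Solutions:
 h(c) = C1 + Integral(c/cos(c), c)


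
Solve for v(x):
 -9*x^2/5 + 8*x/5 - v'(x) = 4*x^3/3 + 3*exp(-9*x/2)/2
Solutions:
 v(x) = C1 - x^4/3 - 3*x^3/5 + 4*x^2/5 + exp(-9*x/2)/3


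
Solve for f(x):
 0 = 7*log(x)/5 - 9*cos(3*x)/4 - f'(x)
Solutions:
 f(x) = C1 + 7*x*log(x)/5 - 7*x/5 - 3*sin(3*x)/4


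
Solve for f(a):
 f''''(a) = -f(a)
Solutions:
 f(a) = (C1*sin(sqrt(2)*a/2) + C2*cos(sqrt(2)*a/2))*exp(-sqrt(2)*a/2) + (C3*sin(sqrt(2)*a/2) + C4*cos(sqrt(2)*a/2))*exp(sqrt(2)*a/2)


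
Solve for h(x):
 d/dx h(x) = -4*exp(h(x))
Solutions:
 h(x) = log(1/(C1 + 4*x))
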